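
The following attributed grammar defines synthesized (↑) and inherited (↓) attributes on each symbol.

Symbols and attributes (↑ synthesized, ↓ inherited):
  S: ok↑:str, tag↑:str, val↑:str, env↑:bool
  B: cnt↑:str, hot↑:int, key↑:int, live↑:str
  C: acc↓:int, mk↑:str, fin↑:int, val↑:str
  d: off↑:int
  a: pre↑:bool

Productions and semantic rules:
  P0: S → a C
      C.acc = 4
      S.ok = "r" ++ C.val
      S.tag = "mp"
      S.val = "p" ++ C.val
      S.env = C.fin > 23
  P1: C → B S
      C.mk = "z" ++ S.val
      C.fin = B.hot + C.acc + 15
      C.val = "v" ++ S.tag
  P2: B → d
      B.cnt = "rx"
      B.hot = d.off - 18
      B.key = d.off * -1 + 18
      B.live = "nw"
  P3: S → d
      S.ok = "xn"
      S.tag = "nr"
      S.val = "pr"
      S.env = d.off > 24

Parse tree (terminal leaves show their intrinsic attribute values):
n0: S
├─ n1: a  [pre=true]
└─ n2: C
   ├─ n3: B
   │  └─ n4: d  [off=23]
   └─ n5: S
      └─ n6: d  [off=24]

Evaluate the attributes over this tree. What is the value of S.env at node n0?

1. n1.pre = true  [terminal]
2. n2.acc = 4  [4]
3. n4.off = 23  [terminal]
4. n3.cnt = "rx"  ["rx"]
5. n3.hot = 5  [d.off - 18]
6. n3.key = -5  [d.off * -1 + 18]
7. n3.live = "nw"  ["nw"]
8. n6.off = 24  [terminal]
9. n5.ok = "xn"  ["xn"]
10. n5.tag = "nr"  ["nr"]
11. n5.val = "pr"  ["pr"]
12. n5.env = false  [d.off > 24]
13. n2.mk = "zpr"  ["z" ++ S.val]
14. n2.fin = 24  [B.hot + C.acc + 15]
15. n2.val = "vnr"  ["v" ++ S.tag]
16. n0.ok = "rvnr"  ["r" ++ C.val]
17. n0.tag = "mp"  ["mp"]
18. n0.val = "pvnr"  ["p" ++ C.val]
19. n0.env = true  [C.fin > 23]

true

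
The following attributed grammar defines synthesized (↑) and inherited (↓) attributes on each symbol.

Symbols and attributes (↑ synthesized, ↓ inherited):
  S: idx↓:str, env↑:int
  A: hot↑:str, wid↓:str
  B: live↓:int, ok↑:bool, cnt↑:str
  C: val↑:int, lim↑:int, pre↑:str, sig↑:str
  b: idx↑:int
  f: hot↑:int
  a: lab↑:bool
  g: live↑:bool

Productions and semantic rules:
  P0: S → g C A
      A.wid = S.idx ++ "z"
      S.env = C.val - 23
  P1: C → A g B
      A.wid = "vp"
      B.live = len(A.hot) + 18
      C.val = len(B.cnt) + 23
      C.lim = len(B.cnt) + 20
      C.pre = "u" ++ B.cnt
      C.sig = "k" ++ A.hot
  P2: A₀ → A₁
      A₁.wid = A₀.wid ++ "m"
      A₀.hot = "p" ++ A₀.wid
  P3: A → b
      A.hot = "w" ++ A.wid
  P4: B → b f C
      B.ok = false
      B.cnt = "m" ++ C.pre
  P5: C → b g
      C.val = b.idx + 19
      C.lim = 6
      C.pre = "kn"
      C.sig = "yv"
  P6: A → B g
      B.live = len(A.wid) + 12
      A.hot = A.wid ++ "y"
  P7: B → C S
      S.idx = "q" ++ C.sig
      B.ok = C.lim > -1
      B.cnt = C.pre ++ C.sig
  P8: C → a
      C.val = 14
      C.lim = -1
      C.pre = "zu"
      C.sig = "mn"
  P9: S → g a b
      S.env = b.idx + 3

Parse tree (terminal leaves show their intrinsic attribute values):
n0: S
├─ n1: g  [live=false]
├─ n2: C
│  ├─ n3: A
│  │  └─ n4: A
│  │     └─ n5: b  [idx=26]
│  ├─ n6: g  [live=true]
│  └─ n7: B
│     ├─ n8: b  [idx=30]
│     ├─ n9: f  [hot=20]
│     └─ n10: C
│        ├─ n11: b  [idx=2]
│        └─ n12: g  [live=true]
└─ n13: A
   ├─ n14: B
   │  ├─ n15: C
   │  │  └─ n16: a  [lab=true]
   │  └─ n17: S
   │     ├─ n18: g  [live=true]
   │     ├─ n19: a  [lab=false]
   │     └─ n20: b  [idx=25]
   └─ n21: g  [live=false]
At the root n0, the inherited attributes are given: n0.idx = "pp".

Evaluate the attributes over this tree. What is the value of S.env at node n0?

3

1. n0.idx = "pp"  [given at root]
2. n1.live = false  [terminal]
3. n3.wid = "vp"  ["vp"]
4. n4.wid = "vpm"  [A₀.wid ++ "m"]
5. n5.idx = 26  [terminal]
6. n4.hot = "wvpm"  ["w" ++ A.wid]
7. n3.hot = "pvp"  ["p" ++ A₀.wid]
8. n6.live = true  [terminal]
9. n7.live = 21  [len(A.hot) + 18]
10. n8.idx = 30  [terminal]
11. n9.hot = 20  [terminal]
12. n11.idx = 2  [terminal]
13. n12.live = true  [terminal]
14. n10.val = 21  [b.idx + 19]
15. n10.lim = 6  [6]
16. n10.pre = "kn"  ["kn"]
17. n10.sig = "yv"  ["yv"]
18. n7.ok = false  [false]
19. n7.cnt = "mkn"  ["m" ++ C.pre]
20. n2.val = 26  [len(B.cnt) + 23]
21. n2.lim = 23  [len(B.cnt) + 20]
22. n2.pre = "umkn"  ["u" ++ B.cnt]
23. n2.sig = "kpvp"  ["k" ++ A.hot]
24. n13.wid = "ppz"  [S.idx ++ "z"]
25. n14.live = 15  [len(A.wid) + 12]
26. n16.lab = true  [terminal]
27. n15.val = 14  [14]
28. n15.lim = -1  [-1]
29. n15.pre = "zu"  ["zu"]
30. n15.sig = "mn"  ["mn"]
31. n17.idx = "qmn"  ["q" ++ C.sig]
32. n18.live = true  [terminal]
33. n19.lab = false  [terminal]
34. n20.idx = 25  [terminal]
35. n17.env = 28  [b.idx + 3]
36. n14.ok = false  [C.lim > -1]
37. n14.cnt = "zumn"  [C.pre ++ C.sig]
38. n21.live = false  [terminal]
39. n13.hot = "ppzy"  [A.wid ++ "y"]
40. n0.env = 3  [C.val - 23]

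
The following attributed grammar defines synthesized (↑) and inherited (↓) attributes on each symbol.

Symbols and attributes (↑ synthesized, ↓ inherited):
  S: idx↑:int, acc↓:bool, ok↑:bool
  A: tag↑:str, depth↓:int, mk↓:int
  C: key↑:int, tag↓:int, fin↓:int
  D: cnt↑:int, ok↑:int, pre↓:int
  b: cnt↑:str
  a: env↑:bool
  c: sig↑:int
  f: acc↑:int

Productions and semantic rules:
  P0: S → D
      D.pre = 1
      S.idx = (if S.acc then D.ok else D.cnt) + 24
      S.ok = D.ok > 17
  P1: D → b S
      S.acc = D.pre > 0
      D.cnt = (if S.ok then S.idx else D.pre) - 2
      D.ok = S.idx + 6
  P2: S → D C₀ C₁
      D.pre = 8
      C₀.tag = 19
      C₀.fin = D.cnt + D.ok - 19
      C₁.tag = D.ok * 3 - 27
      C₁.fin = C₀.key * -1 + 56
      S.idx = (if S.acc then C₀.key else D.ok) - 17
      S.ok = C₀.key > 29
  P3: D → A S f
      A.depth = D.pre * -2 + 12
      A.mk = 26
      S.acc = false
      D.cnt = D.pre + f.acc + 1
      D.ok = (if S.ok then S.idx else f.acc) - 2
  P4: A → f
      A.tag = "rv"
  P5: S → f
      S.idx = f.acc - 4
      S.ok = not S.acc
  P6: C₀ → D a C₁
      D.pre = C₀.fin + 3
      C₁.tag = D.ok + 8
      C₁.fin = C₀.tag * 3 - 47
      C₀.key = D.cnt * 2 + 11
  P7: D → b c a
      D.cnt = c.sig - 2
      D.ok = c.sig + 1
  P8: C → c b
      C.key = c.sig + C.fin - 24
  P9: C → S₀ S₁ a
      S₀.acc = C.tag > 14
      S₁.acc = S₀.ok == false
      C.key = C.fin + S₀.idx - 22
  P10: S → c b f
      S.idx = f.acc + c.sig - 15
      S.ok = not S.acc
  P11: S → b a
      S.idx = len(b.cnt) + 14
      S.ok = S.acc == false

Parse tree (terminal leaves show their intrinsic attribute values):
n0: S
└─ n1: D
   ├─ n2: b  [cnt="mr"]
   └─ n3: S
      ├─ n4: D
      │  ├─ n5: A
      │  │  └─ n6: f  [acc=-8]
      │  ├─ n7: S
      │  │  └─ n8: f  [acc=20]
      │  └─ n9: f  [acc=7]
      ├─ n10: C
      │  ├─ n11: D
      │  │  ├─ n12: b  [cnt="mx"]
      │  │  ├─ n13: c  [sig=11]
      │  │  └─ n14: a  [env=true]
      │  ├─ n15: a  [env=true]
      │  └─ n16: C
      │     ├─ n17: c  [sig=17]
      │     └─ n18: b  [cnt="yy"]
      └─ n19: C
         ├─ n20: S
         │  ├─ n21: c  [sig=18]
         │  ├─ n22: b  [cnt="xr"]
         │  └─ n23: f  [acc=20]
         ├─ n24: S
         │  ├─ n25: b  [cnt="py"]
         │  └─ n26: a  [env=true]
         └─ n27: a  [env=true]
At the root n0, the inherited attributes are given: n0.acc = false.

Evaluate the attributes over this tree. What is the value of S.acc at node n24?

true

1. n0.acc = false  [given at root]
2. n1.pre = 1  [1]
3. n2.cnt = "mr"  [terminal]
4. n3.acc = true  [D.pre > 0]
5. n4.pre = 8  [8]
6. n5.depth = -4  [D.pre * -2 + 12]
7. n5.mk = 26  [26]
8. n6.acc = -8  [terminal]
9. n5.tag = "rv"  ["rv"]
10. n7.acc = false  [false]
11. n8.acc = 20  [terminal]
12. n7.idx = 16  [f.acc - 4]
13. n7.ok = true  [not S.acc]
14. n9.acc = 7  [terminal]
15. n4.cnt = 16  [D.pre + f.acc + 1]
16. n4.ok = 14  [(if S.ok then S.idx else f.acc) - 2]
17. n10.tag = 19  [19]
18. n10.fin = 11  [D.cnt + D.ok - 19]
19. n11.pre = 14  [C₀.fin + 3]
20. n12.cnt = "mx"  [terminal]
21. n13.sig = 11  [terminal]
22. n14.env = true  [terminal]
23. n11.cnt = 9  [c.sig - 2]
24. n11.ok = 12  [c.sig + 1]
25. n15.env = true  [terminal]
26. n16.tag = 20  [D.ok + 8]
27. n16.fin = 10  [C₀.tag * 3 - 47]
28. n17.sig = 17  [terminal]
29. n18.cnt = "yy"  [terminal]
30. n16.key = 3  [c.sig + C.fin - 24]
31. n10.key = 29  [D.cnt * 2 + 11]
32. n19.tag = 15  [D.ok * 3 - 27]
33. n19.fin = 27  [C₀.key * -1 + 56]
34. n20.acc = true  [C.tag > 14]
35. n21.sig = 18  [terminal]
36. n22.cnt = "xr"  [terminal]
37. n23.acc = 20  [terminal]
38. n20.idx = 23  [f.acc + c.sig - 15]
39. n20.ok = false  [not S.acc]
40. n24.acc = true  [S₀.ok == false]
41. n25.cnt = "py"  [terminal]
42. n26.env = true  [terminal]
43. n24.idx = 16  [len(b.cnt) + 14]
44. n24.ok = false  [S.acc == false]
45. n27.env = true  [terminal]
46. n19.key = 28  [C.fin + S₀.idx - 22]
47. n3.idx = 12  [(if S.acc then C₀.key else D.ok) - 17]
48. n3.ok = false  [C₀.key > 29]
49. n1.cnt = -1  [(if S.ok then S.idx else D.pre) - 2]
50. n1.ok = 18  [S.idx + 6]
51. n0.idx = 23  [(if S.acc then D.ok else D.cnt) + 24]
52. n0.ok = true  [D.ok > 17]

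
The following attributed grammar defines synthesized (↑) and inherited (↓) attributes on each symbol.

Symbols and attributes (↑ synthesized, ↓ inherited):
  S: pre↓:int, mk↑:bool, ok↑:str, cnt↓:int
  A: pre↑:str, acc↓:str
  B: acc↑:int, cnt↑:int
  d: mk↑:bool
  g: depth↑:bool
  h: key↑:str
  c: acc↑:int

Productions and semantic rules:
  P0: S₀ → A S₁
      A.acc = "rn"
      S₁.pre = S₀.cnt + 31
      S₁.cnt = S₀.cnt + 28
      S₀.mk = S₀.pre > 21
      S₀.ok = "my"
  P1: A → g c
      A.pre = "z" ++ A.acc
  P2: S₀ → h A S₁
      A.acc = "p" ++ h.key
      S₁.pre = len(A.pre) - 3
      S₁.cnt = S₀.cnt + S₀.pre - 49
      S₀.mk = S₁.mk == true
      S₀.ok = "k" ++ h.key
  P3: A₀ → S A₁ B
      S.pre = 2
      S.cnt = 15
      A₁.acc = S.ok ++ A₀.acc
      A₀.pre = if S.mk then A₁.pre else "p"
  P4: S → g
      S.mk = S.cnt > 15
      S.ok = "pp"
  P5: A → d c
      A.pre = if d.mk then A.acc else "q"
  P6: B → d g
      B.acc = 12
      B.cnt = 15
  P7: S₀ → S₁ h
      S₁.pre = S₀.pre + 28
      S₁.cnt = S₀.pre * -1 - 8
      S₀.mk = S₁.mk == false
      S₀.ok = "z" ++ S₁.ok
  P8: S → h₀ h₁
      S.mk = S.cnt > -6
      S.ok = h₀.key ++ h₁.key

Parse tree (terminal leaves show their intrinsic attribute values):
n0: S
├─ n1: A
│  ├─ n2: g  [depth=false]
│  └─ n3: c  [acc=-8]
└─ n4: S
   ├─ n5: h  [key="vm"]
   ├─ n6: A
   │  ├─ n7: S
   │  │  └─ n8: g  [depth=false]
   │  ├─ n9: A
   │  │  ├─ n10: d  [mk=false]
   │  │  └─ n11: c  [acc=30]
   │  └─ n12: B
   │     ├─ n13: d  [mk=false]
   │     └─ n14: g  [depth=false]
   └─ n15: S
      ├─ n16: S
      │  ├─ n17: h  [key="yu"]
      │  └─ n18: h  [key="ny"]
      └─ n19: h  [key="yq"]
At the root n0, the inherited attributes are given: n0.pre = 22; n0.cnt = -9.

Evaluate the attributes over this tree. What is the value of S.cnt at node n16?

1. n0.pre = 22  [given at root]
2. n0.cnt = -9  [given at root]
3. n1.acc = "rn"  ["rn"]
4. n2.depth = false  [terminal]
5. n3.acc = -8  [terminal]
6. n1.pre = "zrn"  ["z" ++ A.acc]
7. n4.pre = 22  [S₀.cnt + 31]
8. n4.cnt = 19  [S₀.cnt + 28]
9. n5.key = "vm"  [terminal]
10. n6.acc = "pvm"  ["p" ++ h.key]
11. n7.pre = 2  [2]
12. n7.cnt = 15  [15]
13. n8.depth = false  [terminal]
14. n7.mk = false  [S.cnt > 15]
15. n7.ok = "pp"  ["pp"]
16. n9.acc = "pppvm"  [S.ok ++ A₀.acc]
17. n10.mk = false  [terminal]
18. n11.acc = 30  [terminal]
19. n9.pre = "q"  [if d.mk then A.acc else "q"]
20. n13.mk = false  [terminal]
21. n14.depth = false  [terminal]
22. n12.acc = 12  [12]
23. n12.cnt = 15  [15]
24. n6.pre = "p"  [if S.mk then A₁.pre else "p"]
25. n15.pre = -2  [len(A.pre) - 3]
26. n15.cnt = -8  [S₀.cnt + S₀.pre - 49]
27. n16.pre = 26  [S₀.pre + 28]
28. n16.cnt = -6  [S₀.pre * -1 - 8]
29. n17.key = "yu"  [terminal]
30. n18.key = "ny"  [terminal]
31. n16.mk = false  [S.cnt > -6]
32. n16.ok = "yuny"  [h₀.key ++ h₁.key]
33. n19.key = "yq"  [terminal]
34. n15.mk = true  [S₁.mk == false]
35. n15.ok = "zyuny"  ["z" ++ S₁.ok]
36. n4.mk = true  [S₁.mk == true]
37. n4.ok = "kvm"  ["k" ++ h.key]
38. n0.mk = true  [S₀.pre > 21]
39. n0.ok = "my"  ["my"]

-6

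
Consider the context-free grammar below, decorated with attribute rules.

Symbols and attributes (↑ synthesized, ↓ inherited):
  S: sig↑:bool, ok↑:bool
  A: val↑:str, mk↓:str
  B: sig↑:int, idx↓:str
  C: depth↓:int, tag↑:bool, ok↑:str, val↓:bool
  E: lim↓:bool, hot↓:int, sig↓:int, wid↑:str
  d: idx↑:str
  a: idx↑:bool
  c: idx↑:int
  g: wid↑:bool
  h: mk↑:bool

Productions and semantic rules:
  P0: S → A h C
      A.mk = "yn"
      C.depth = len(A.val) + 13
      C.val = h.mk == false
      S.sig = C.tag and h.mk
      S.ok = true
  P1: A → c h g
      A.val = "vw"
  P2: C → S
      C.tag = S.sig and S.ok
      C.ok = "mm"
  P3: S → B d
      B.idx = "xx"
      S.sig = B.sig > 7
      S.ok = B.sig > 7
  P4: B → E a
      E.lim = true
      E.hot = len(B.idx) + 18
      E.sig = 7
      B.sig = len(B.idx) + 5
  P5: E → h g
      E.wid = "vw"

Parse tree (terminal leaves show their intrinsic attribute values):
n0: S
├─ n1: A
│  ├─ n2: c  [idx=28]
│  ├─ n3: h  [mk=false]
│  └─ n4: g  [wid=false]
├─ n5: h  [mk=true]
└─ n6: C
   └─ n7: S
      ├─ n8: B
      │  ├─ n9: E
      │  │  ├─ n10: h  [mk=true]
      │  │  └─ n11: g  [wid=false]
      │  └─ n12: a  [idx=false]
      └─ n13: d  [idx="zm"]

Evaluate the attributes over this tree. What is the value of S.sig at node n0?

false

1. n1.mk = "yn"  ["yn"]
2. n2.idx = 28  [terminal]
3. n3.mk = false  [terminal]
4. n4.wid = false  [terminal]
5. n1.val = "vw"  ["vw"]
6. n5.mk = true  [terminal]
7. n6.depth = 15  [len(A.val) + 13]
8. n6.val = false  [h.mk == false]
9. n8.idx = "xx"  ["xx"]
10. n9.lim = true  [true]
11. n9.hot = 20  [len(B.idx) + 18]
12. n9.sig = 7  [7]
13. n10.mk = true  [terminal]
14. n11.wid = false  [terminal]
15. n9.wid = "vw"  ["vw"]
16. n12.idx = false  [terminal]
17. n8.sig = 7  [len(B.idx) + 5]
18. n13.idx = "zm"  [terminal]
19. n7.sig = false  [B.sig > 7]
20. n7.ok = false  [B.sig > 7]
21. n6.tag = false  [S.sig and S.ok]
22. n6.ok = "mm"  ["mm"]
23. n0.sig = false  [C.tag and h.mk]
24. n0.ok = true  [true]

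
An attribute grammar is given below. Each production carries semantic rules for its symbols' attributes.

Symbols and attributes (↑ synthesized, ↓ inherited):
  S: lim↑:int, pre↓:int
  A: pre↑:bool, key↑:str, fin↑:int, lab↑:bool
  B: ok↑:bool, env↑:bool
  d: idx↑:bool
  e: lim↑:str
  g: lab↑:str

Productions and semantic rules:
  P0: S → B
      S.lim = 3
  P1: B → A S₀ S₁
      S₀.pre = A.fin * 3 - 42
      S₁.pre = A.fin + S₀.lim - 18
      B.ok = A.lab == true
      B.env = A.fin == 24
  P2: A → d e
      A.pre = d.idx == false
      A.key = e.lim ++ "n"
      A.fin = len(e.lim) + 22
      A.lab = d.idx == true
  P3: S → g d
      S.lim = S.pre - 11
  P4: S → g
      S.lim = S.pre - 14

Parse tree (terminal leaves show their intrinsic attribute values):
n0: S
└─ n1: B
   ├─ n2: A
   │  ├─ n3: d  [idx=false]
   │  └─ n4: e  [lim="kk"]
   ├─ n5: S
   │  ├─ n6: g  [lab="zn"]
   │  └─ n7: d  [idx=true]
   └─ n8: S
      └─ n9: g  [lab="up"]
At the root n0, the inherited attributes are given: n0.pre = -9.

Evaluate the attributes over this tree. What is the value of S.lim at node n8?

1. n0.pre = -9  [given at root]
2. n3.idx = false  [terminal]
3. n4.lim = "kk"  [terminal]
4. n2.pre = true  [d.idx == false]
5. n2.key = "kkn"  [e.lim ++ "n"]
6. n2.fin = 24  [len(e.lim) + 22]
7. n2.lab = false  [d.idx == true]
8. n5.pre = 30  [A.fin * 3 - 42]
9. n6.lab = "zn"  [terminal]
10. n7.idx = true  [terminal]
11. n5.lim = 19  [S.pre - 11]
12. n8.pre = 25  [A.fin + S₀.lim - 18]
13. n9.lab = "up"  [terminal]
14. n8.lim = 11  [S.pre - 14]
15. n1.ok = false  [A.lab == true]
16. n1.env = true  [A.fin == 24]
17. n0.lim = 3  [3]

11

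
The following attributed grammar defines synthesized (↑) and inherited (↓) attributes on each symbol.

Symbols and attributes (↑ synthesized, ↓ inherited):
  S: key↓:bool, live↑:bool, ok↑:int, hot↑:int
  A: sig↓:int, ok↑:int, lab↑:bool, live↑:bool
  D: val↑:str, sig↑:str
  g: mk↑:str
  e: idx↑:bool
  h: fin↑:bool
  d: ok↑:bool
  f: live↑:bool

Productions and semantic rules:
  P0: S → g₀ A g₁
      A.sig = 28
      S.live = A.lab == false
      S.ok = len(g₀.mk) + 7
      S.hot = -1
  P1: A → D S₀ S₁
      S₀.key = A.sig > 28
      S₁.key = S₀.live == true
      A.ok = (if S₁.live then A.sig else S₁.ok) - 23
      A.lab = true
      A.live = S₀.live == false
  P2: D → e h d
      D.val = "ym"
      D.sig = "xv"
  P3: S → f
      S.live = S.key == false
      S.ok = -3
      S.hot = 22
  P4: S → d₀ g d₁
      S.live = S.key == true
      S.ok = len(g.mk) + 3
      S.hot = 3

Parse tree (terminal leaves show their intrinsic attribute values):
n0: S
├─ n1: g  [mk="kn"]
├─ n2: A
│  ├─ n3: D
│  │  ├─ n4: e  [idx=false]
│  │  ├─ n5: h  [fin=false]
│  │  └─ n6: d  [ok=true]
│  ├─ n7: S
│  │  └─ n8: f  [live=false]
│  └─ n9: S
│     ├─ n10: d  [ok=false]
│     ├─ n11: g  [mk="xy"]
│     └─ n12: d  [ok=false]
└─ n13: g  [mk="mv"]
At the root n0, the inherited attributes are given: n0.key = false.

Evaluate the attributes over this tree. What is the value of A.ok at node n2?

5

1. n0.key = false  [given at root]
2. n1.mk = "kn"  [terminal]
3. n2.sig = 28  [28]
4. n4.idx = false  [terminal]
5. n5.fin = false  [terminal]
6. n6.ok = true  [terminal]
7. n3.val = "ym"  ["ym"]
8. n3.sig = "xv"  ["xv"]
9. n7.key = false  [A.sig > 28]
10. n8.live = false  [terminal]
11. n7.live = true  [S.key == false]
12. n7.ok = -3  [-3]
13. n7.hot = 22  [22]
14. n9.key = true  [S₀.live == true]
15. n10.ok = false  [terminal]
16. n11.mk = "xy"  [terminal]
17. n12.ok = false  [terminal]
18. n9.live = true  [S.key == true]
19. n9.ok = 5  [len(g.mk) + 3]
20. n9.hot = 3  [3]
21. n2.ok = 5  [(if S₁.live then A.sig else S₁.ok) - 23]
22. n2.lab = true  [true]
23. n2.live = false  [S₀.live == false]
24. n13.mk = "mv"  [terminal]
25. n0.live = false  [A.lab == false]
26. n0.ok = 9  [len(g₀.mk) + 7]
27. n0.hot = -1  [-1]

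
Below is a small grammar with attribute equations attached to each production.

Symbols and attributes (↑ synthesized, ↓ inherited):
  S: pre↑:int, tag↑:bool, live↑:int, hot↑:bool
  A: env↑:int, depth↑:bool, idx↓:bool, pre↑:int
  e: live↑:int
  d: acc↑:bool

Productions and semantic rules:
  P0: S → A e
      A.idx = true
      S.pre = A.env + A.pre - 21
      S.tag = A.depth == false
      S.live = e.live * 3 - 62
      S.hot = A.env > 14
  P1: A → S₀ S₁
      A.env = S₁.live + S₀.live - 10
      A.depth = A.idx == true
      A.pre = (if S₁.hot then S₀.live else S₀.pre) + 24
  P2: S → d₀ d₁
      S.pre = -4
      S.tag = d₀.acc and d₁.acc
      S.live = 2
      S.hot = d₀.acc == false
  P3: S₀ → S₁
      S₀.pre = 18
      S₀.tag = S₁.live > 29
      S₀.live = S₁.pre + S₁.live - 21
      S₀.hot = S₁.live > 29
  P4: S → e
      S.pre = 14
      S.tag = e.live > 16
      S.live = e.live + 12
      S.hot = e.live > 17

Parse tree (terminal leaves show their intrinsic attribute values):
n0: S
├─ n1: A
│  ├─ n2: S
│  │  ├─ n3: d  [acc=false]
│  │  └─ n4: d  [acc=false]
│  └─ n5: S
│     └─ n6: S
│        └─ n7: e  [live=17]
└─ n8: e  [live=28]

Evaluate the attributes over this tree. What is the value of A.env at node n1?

14

1. n1.idx = true  [true]
2. n3.acc = false  [terminal]
3. n4.acc = false  [terminal]
4. n2.pre = -4  [-4]
5. n2.tag = false  [d₀.acc and d₁.acc]
6. n2.live = 2  [2]
7. n2.hot = true  [d₀.acc == false]
8. n7.live = 17  [terminal]
9. n6.pre = 14  [14]
10. n6.tag = true  [e.live > 16]
11. n6.live = 29  [e.live + 12]
12. n6.hot = false  [e.live > 17]
13. n5.pre = 18  [18]
14. n5.tag = false  [S₁.live > 29]
15. n5.live = 22  [S₁.pre + S₁.live - 21]
16. n5.hot = false  [S₁.live > 29]
17. n1.env = 14  [S₁.live + S₀.live - 10]
18. n1.depth = true  [A.idx == true]
19. n1.pre = 20  [(if S₁.hot then S₀.live else S₀.pre) + 24]
20. n8.live = 28  [terminal]
21. n0.pre = 13  [A.env + A.pre - 21]
22. n0.tag = false  [A.depth == false]
23. n0.live = 22  [e.live * 3 - 62]
24. n0.hot = false  [A.env > 14]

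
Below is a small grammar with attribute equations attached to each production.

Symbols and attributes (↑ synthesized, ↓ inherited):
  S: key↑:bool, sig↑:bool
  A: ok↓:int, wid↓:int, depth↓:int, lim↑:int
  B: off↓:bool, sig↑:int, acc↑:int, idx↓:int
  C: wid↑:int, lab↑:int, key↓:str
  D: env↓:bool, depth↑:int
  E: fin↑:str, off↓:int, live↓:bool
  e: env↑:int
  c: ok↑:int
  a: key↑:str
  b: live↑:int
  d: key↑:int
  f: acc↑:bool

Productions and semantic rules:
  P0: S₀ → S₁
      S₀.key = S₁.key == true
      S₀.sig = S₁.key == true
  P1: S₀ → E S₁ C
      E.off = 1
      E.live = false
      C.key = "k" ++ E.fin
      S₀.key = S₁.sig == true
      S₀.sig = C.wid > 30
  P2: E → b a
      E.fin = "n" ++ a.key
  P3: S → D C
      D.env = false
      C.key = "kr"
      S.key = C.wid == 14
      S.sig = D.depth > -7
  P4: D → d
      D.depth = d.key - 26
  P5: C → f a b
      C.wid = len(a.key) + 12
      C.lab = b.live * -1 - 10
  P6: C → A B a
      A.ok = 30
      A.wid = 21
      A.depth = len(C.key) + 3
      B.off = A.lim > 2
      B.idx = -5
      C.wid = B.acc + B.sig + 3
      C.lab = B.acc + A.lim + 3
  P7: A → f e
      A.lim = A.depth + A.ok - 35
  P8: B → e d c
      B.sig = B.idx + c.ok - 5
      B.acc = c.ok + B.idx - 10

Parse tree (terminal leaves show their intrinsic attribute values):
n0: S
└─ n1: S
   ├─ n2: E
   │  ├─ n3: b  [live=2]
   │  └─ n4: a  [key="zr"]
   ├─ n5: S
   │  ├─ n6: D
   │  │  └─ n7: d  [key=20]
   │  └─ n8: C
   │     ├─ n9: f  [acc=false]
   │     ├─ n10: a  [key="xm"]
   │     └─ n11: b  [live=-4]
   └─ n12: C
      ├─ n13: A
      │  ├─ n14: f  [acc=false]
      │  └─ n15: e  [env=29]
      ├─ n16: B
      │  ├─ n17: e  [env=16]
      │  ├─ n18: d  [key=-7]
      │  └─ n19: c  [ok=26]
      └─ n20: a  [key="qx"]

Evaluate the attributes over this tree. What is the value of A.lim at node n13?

1. n2.off = 1  [1]
2. n2.live = false  [false]
3. n3.live = 2  [terminal]
4. n4.key = "zr"  [terminal]
5. n2.fin = "nzr"  ["n" ++ a.key]
6. n6.env = false  [false]
7. n7.key = 20  [terminal]
8. n6.depth = -6  [d.key - 26]
9. n8.key = "kr"  ["kr"]
10. n9.acc = false  [terminal]
11. n10.key = "xm"  [terminal]
12. n11.live = -4  [terminal]
13. n8.wid = 14  [len(a.key) + 12]
14. n8.lab = -6  [b.live * -1 - 10]
15. n5.key = true  [C.wid == 14]
16. n5.sig = true  [D.depth > -7]
17. n12.key = "knzr"  ["k" ++ E.fin]
18. n13.ok = 30  [30]
19. n13.wid = 21  [21]
20. n13.depth = 7  [len(C.key) + 3]
21. n14.acc = false  [terminal]
22. n15.env = 29  [terminal]
23. n13.lim = 2  [A.depth + A.ok - 35]
24. n16.off = false  [A.lim > 2]
25. n16.idx = -5  [-5]
26. n17.env = 16  [terminal]
27. n18.key = -7  [terminal]
28. n19.ok = 26  [terminal]
29. n16.sig = 16  [B.idx + c.ok - 5]
30. n16.acc = 11  [c.ok + B.idx - 10]
31. n20.key = "qx"  [terminal]
32. n12.wid = 30  [B.acc + B.sig + 3]
33. n12.lab = 16  [B.acc + A.lim + 3]
34. n1.key = true  [S₁.sig == true]
35. n1.sig = false  [C.wid > 30]
36. n0.key = true  [S₁.key == true]
37. n0.sig = true  [S₁.key == true]

2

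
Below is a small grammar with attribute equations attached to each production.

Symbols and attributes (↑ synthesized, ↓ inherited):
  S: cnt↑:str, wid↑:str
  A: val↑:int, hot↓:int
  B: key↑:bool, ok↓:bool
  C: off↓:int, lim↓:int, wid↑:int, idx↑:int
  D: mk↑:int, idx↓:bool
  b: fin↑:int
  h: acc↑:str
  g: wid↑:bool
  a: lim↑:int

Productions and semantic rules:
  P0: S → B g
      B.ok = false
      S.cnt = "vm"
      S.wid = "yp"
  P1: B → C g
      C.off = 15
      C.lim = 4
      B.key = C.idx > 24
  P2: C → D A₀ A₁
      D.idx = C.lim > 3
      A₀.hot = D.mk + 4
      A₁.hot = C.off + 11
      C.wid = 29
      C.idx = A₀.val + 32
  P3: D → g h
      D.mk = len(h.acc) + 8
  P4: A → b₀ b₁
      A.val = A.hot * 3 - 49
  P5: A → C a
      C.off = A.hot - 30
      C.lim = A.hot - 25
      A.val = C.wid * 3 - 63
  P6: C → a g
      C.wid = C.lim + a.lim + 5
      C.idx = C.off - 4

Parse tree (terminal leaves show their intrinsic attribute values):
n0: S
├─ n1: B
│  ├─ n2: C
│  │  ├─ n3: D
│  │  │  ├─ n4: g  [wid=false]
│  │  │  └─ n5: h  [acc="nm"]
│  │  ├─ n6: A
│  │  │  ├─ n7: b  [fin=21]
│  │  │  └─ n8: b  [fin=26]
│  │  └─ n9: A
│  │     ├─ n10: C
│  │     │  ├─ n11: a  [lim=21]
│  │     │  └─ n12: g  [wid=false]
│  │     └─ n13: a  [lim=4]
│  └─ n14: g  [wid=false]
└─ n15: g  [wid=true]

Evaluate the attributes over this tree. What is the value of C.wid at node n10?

27

1. n1.ok = false  [false]
2. n2.off = 15  [15]
3. n2.lim = 4  [4]
4. n3.idx = true  [C.lim > 3]
5. n4.wid = false  [terminal]
6. n5.acc = "nm"  [terminal]
7. n3.mk = 10  [len(h.acc) + 8]
8. n6.hot = 14  [D.mk + 4]
9. n7.fin = 21  [terminal]
10. n8.fin = 26  [terminal]
11. n6.val = -7  [A.hot * 3 - 49]
12. n9.hot = 26  [C.off + 11]
13. n10.off = -4  [A.hot - 30]
14. n10.lim = 1  [A.hot - 25]
15. n11.lim = 21  [terminal]
16. n12.wid = false  [terminal]
17. n10.wid = 27  [C.lim + a.lim + 5]
18. n10.idx = -8  [C.off - 4]
19. n13.lim = 4  [terminal]
20. n9.val = 18  [C.wid * 3 - 63]
21. n2.wid = 29  [29]
22. n2.idx = 25  [A₀.val + 32]
23. n14.wid = false  [terminal]
24. n1.key = true  [C.idx > 24]
25. n15.wid = true  [terminal]
26. n0.cnt = "vm"  ["vm"]
27. n0.wid = "yp"  ["yp"]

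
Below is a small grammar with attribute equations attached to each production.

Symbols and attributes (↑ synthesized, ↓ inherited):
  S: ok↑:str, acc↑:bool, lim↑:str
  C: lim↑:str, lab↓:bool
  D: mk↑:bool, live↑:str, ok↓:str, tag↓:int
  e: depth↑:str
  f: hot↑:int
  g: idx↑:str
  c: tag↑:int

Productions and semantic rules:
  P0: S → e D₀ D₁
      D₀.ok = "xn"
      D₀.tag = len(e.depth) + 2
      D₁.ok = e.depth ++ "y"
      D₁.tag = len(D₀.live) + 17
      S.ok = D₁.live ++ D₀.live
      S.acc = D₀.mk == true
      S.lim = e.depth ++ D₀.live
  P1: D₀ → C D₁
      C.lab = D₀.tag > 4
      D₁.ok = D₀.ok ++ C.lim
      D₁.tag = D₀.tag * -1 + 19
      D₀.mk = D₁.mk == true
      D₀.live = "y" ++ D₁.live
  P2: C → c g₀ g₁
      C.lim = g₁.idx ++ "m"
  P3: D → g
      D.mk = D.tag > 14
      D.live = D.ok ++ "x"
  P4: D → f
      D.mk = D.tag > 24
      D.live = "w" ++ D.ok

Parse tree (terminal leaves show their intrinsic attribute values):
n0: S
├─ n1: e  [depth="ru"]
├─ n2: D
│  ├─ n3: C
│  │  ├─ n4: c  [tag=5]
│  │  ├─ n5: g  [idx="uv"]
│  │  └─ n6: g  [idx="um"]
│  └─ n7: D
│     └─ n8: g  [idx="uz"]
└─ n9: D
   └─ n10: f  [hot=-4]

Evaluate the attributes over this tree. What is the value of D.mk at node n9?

1. n1.depth = "ru"  [terminal]
2. n2.ok = "xn"  ["xn"]
3. n2.tag = 4  [len(e.depth) + 2]
4. n3.lab = false  [D₀.tag > 4]
5. n4.tag = 5  [terminal]
6. n5.idx = "uv"  [terminal]
7. n6.idx = "um"  [terminal]
8. n3.lim = "umm"  [g₁.idx ++ "m"]
9. n7.ok = "xnumm"  [D₀.ok ++ C.lim]
10. n7.tag = 15  [D₀.tag * -1 + 19]
11. n8.idx = "uz"  [terminal]
12. n7.mk = true  [D.tag > 14]
13. n7.live = "xnummx"  [D.ok ++ "x"]
14. n2.mk = true  [D₁.mk == true]
15. n2.live = "yxnummx"  ["y" ++ D₁.live]
16. n9.ok = "ruy"  [e.depth ++ "y"]
17. n9.tag = 24  [len(D₀.live) + 17]
18. n10.hot = -4  [terminal]
19. n9.mk = false  [D.tag > 24]
20. n9.live = "wruy"  ["w" ++ D.ok]
21. n0.ok = "wruyyxnummx"  [D₁.live ++ D₀.live]
22. n0.acc = true  [D₀.mk == true]
23. n0.lim = "ruyxnummx"  [e.depth ++ D₀.live]

false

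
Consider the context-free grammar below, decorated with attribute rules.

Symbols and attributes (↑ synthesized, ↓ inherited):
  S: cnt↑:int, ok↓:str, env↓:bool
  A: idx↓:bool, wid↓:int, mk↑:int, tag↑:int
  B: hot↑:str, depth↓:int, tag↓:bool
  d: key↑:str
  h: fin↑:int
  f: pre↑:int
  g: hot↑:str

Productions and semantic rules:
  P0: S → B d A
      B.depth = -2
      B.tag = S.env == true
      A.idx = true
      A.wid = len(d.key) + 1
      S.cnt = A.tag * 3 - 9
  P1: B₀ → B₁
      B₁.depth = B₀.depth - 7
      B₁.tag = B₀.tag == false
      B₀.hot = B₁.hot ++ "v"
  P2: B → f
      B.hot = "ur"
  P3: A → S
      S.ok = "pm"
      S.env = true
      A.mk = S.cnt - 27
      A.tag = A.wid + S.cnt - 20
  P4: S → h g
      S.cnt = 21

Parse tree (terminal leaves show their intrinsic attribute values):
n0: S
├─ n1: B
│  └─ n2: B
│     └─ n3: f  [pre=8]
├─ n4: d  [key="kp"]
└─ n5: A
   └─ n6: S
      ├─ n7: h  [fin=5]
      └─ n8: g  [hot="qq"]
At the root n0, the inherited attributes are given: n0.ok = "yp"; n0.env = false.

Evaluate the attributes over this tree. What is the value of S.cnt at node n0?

3

1. n0.ok = "yp"  [given at root]
2. n0.env = false  [given at root]
3. n1.depth = -2  [-2]
4. n1.tag = false  [S.env == true]
5. n2.depth = -9  [B₀.depth - 7]
6. n2.tag = true  [B₀.tag == false]
7. n3.pre = 8  [terminal]
8. n2.hot = "ur"  ["ur"]
9. n1.hot = "urv"  [B₁.hot ++ "v"]
10. n4.key = "kp"  [terminal]
11. n5.idx = true  [true]
12. n5.wid = 3  [len(d.key) + 1]
13. n6.ok = "pm"  ["pm"]
14. n6.env = true  [true]
15. n7.fin = 5  [terminal]
16. n8.hot = "qq"  [terminal]
17. n6.cnt = 21  [21]
18. n5.mk = -6  [S.cnt - 27]
19. n5.tag = 4  [A.wid + S.cnt - 20]
20. n0.cnt = 3  [A.tag * 3 - 9]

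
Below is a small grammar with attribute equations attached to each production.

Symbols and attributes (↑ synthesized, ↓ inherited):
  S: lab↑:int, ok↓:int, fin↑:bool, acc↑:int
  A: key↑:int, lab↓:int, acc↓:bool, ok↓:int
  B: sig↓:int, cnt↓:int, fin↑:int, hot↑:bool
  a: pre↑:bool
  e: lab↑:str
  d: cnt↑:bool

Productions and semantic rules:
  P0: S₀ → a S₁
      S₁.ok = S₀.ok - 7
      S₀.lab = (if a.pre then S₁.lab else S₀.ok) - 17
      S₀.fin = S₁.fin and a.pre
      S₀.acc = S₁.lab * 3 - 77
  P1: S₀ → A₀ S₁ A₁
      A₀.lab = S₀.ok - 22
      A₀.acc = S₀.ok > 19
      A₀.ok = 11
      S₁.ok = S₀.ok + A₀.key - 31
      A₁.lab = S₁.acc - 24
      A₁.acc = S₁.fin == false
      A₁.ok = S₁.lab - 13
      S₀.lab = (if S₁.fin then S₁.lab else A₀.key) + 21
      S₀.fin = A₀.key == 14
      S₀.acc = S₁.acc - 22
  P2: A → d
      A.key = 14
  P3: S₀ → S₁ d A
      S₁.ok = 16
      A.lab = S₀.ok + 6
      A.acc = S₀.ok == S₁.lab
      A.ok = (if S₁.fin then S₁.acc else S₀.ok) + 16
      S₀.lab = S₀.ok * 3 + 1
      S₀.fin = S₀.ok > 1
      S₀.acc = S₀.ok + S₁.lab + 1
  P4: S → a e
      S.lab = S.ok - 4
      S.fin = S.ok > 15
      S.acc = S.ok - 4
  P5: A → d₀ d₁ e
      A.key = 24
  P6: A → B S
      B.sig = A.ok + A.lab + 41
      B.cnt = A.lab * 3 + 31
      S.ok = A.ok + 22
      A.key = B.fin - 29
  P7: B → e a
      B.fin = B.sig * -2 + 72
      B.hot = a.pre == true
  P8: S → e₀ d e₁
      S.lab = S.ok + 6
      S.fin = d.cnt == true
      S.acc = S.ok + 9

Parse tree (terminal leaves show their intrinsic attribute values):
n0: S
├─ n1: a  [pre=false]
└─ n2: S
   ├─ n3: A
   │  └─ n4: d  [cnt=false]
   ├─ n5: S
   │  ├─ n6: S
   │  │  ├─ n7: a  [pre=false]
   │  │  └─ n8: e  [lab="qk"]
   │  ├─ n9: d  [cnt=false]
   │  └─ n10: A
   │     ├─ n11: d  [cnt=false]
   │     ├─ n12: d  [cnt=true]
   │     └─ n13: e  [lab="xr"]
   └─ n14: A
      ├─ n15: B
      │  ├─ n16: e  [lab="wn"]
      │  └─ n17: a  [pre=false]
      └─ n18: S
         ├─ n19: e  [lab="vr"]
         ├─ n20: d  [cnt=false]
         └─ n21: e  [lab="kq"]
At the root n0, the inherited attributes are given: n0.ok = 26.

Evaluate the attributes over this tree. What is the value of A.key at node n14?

-9

1. n0.ok = 26  [given at root]
2. n1.pre = false  [terminal]
3. n2.ok = 19  [S₀.ok - 7]
4. n3.lab = -3  [S₀.ok - 22]
5. n3.acc = false  [S₀.ok > 19]
6. n3.ok = 11  [11]
7. n4.cnt = false  [terminal]
8. n3.key = 14  [14]
9. n5.ok = 2  [S₀.ok + A₀.key - 31]
10. n6.ok = 16  [16]
11. n7.pre = false  [terminal]
12. n8.lab = "qk"  [terminal]
13. n6.lab = 12  [S.ok - 4]
14. n6.fin = true  [S.ok > 15]
15. n6.acc = 12  [S.ok - 4]
16. n9.cnt = false  [terminal]
17. n10.lab = 8  [S₀.ok + 6]
18. n10.acc = false  [S₀.ok == S₁.lab]
19. n10.ok = 28  [(if S₁.fin then S₁.acc else S₀.ok) + 16]
20. n11.cnt = false  [terminal]
21. n12.cnt = true  [terminal]
22. n13.lab = "xr"  [terminal]
23. n10.key = 24  [24]
24. n5.lab = 7  [S₀.ok * 3 + 1]
25. n5.fin = true  [S₀.ok > 1]
26. n5.acc = 15  [S₀.ok + S₁.lab + 1]
27. n14.lab = -9  [S₁.acc - 24]
28. n14.acc = false  [S₁.fin == false]
29. n14.ok = -6  [S₁.lab - 13]
30. n15.sig = 26  [A.ok + A.lab + 41]
31. n15.cnt = 4  [A.lab * 3 + 31]
32. n16.lab = "wn"  [terminal]
33. n17.pre = false  [terminal]
34. n15.fin = 20  [B.sig * -2 + 72]
35. n15.hot = false  [a.pre == true]
36. n18.ok = 16  [A.ok + 22]
37. n19.lab = "vr"  [terminal]
38. n20.cnt = false  [terminal]
39. n21.lab = "kq"  [terminal]
40. n18.lab = 22  [S.ok + 6]
41. n18.fin = false  [d.cnt == true]
42. n18.acc = 25  [S.ok + 9]
43. n14.key = -9  [B.fin - 29]
44. n2.lab = 28  [(if S₁.fin then S₁.lab else A₀.key) + 21]
45. n2.fin = true  [A₀.key == 14]
46. n2.acc = -7  [S₁.acc - 22]
47. n0.lab = 9  [(if a.pre then S₁.lab else S₀.ok) - 17]
48. n0.fin = false  [S₁.fin and a.pre]
49. n0.acc = 7  [S₁.lab * 3 - 77]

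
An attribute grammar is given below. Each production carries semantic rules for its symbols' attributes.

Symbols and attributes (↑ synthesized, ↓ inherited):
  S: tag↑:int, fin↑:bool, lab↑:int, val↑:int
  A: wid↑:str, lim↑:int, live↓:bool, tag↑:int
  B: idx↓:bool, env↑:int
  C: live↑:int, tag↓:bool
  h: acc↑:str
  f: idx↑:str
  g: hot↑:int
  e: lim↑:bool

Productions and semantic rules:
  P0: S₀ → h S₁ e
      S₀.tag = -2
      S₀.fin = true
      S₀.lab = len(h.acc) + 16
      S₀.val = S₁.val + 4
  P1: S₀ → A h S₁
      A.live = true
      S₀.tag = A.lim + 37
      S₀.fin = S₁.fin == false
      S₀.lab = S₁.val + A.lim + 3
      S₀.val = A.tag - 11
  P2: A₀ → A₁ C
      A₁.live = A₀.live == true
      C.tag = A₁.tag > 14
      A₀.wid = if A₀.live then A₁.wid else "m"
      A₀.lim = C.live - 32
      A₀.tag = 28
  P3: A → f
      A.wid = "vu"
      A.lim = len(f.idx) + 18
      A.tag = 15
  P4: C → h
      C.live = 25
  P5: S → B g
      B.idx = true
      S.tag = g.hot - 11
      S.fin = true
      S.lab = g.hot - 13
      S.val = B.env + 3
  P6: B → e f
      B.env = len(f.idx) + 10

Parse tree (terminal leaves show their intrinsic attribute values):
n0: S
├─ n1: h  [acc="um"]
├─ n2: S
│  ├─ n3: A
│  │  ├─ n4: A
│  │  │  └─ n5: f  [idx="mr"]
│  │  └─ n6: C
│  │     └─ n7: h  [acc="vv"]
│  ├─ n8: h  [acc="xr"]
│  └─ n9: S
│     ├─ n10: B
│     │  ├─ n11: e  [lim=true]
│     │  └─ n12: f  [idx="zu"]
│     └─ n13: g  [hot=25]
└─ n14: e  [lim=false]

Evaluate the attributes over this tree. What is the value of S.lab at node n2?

11

1. n1.acc = "um"  [terminal]
2. n3.live = true  [true]
3. n4.live = true  [A₀.live == true]
4. n5.idx = "mr"  [terminal]
5. n4.wid = "vu"  ["vu"]
6. n4.lim = 20  [len(f.idx) + 18]
7. n4.tag = 15  [15]
8. n6.tag = true  [A₁.tag > 14]
9. n7.acc = "vv"  [terminal]
10. n6.live = 25  [25]
11. n3.wid = "vu"  [if A₀.live then A₁.wid else "m"]
12. n3.lim = -7  [C.live - 32]
13. n3.tag = 28  [28]
14. n8.acc = "xr"  [terminal]
15. n10.idx = true  [true]
16. n11.lim = true  [terminal]
17. n12.idx = "zu"  [terminal]
18. n10.env = 12  [len(f.idx) + 10]
19. n13.hot = 25  [terminal]
20. n9.tag = 14  [g.hot - 11]
21. n9.fin = true  [true]
22. n9.lab = 12  [g.hot - 13]
23. n9.val = 15  [B.env + 3]
24. n2.tag = 30  [A.lim + 37]
25. n2.fin = false  [S₁.fin == false]
26. n2.lab = 11  [S₁.val + A.lim + 3]
27. n2.val = 17  [A.tag - 11]
28. n14.lim = false  [terminal]
29. n0.tag = -2  [-2]
30. n0.fin = true  [true]
31. n0.lab = 18  [len(h.acc) + 16]
32. n0.val = 21  [S₁.val + 4]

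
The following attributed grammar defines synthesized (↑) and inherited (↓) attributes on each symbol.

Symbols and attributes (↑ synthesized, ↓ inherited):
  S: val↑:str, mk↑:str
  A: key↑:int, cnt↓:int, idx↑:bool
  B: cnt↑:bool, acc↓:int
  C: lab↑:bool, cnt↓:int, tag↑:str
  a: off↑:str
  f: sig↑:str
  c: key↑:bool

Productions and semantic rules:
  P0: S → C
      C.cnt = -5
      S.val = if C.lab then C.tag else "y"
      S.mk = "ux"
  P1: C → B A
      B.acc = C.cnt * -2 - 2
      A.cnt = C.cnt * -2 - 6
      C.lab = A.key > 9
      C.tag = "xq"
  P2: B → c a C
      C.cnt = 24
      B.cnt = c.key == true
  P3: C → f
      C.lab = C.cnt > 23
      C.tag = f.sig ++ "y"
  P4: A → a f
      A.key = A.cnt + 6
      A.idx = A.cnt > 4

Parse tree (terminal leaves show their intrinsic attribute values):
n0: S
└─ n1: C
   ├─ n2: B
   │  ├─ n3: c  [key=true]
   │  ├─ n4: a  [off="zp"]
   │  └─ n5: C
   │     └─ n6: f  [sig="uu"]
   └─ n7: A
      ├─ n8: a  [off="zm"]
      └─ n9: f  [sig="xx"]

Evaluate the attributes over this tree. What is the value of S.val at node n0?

1. n1.cnt = -5  [-5]
2. n2.acc = 8  [C.cnt * -2 - 2]
3. n3.key = true  [terminal]
4. n4.off = "zp"  [terminal]
5. n5.cnt = 24  [24]
6. n6.sig = "uu"  [terminal]
7. n5.lab = true  [C.cnt > 23]
8. n5.tag = "uuy"  [f.sig ++ "y"]
9. n2.cnt = true  [c.key == true]
10. n7.cnt = 4  [C.cnt * -2 - 6]
11. n8.off = "zm"  [terminal]
12. n9.sig = "xx"  [terminal]
13. n7.key = 10  [A.cnt + 6]
14. n7.idx = false  [A.cnt > 4]
15. n1.lab = true  [A.key > 9]
16. n1.tag = "xq"  ["xq"]
17. n0.val = "xq"  [if C.lab then C.tag else "y"]
18. n0.mk = "ux"  ["ux"]

"xq"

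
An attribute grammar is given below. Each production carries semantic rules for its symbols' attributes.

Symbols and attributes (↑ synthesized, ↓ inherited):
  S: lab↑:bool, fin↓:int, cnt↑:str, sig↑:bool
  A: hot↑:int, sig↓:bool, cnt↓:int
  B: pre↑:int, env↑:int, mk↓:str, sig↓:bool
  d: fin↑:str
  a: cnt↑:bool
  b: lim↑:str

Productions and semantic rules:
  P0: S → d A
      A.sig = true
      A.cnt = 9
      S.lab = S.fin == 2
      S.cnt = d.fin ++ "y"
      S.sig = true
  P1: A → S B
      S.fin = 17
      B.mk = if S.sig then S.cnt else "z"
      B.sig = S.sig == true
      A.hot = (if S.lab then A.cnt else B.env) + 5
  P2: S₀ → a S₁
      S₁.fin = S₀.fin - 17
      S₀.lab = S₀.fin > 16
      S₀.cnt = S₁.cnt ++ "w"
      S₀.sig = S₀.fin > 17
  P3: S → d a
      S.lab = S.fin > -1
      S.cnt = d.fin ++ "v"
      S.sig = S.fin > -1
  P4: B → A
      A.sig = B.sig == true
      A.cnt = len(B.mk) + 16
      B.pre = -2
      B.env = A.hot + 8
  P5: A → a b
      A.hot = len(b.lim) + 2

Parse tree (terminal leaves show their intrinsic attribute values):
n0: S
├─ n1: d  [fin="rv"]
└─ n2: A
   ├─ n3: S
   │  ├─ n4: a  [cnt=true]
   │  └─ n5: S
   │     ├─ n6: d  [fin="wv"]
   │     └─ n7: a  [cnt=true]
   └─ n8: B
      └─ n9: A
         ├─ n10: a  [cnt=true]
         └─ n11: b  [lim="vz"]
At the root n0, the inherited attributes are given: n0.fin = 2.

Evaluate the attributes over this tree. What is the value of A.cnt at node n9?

1. n0.fin = 2  [given at root]
2. n1.fin = "rv"  [terminal]
3. n2.sig = true  [true]
4. n2.cnt = 9  [9]
5. n3.fin = 17  [17]
6. n4.cnt = true  [terminal]
7. n5.fin = 0  [S₀.fin - 17]
8. n6.fin = "wv"  [terminal]
9. n7.cnt = true  [terminal]
10. n5.lab = true  [S.fin > -1]
11. n5.cnt = "wvv"  [d.fin ++ "v"]
12. n5.sig = true  [S.fin > -1]
13. n3.lab = true  [S₀.fin > 16]
14. n3.cnt = "wvvw"  [S₁.cnt ++ "w"]
15. n3.sig = false  [S₀.fin > 17]
16. n8.mk = "z"  [if S.sig then S.cnt else "z"]
17. n8.sig = false  [S.sig == true]
18. n9.sig = false  [B.sig == true]
19. n9.cnt = 17  [len(B.mk) + 16]
20. n10.cnt = true  [terminal]
21. n11.lim = "vz"  [terminal]
22. n9.hot = 4  [len(b.lim) + 2]
23. n8.pre = -2  [-2]
24. n8.env = 12  [A.hot + 8]
25. n2.hot = 14  [(if S.lab then A.cnt else B.env) + 5]
26. n0.lab = true  [S.fin == 2]
27. n0.cnt = "rvy"  [d.fin ++ "y"]
28. n0.sig = true  [true]

17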